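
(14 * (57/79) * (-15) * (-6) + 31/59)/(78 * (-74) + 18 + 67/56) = -21584584/136506707 = -0.16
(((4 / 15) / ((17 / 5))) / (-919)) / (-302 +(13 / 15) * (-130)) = 1/4858753 = 0.00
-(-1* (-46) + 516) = -562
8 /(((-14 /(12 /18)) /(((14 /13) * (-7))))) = 112/39 = 2.87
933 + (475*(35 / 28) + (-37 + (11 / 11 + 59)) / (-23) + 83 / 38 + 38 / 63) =7318637/4788 = 1528.54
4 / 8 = 1/2 = 0.50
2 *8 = 16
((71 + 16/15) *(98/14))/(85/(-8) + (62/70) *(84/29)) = -1755544/28047 = -62.59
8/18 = 4/9 = 0.44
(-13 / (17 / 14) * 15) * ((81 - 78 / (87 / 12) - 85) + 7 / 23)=26319930/11339 = 2321.19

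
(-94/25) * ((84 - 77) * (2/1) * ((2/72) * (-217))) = 71393/225 = 317.30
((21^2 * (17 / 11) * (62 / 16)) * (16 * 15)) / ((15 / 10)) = 4648140/11 = 422558.18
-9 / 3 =-3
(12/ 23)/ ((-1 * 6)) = -2/23 = -0.09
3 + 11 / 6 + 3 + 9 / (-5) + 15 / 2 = 203/15 = 13.53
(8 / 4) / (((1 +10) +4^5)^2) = 2/1071225 = 0.00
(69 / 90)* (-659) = -15157/30 = -505.23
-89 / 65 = -1.37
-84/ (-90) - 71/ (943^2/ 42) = 12404756/13338735 = 0.93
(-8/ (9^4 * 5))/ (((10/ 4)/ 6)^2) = -128/91125 = 0.00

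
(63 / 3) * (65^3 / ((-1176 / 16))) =-549250/7 = -78464.29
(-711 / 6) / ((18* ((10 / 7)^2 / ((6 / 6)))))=-3871/1200 = -3.23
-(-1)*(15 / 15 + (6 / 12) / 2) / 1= 5/4 = 1.25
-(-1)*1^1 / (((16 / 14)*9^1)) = 7/72 = 0.10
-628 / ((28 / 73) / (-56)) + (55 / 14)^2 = 17973873/196 = 91703.43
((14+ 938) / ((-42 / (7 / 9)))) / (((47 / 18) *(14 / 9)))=-204/47 = -4.34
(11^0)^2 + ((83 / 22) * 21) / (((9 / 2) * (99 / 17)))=13144/3267 = 4.02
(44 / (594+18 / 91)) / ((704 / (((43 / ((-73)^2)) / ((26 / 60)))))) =1505/768399168 = 0.00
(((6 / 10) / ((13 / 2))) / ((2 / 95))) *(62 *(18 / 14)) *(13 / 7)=649.10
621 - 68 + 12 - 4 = 561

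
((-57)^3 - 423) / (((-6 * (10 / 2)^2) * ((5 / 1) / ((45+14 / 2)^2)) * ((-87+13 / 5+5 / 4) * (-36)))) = 27883648/124725 = 223.56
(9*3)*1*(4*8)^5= 905969664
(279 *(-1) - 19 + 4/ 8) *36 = -10710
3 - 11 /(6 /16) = -79/3 = -26.33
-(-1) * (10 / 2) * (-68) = -340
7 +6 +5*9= 58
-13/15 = -0.87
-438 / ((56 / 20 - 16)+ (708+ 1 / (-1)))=-2190/3469 = -0.63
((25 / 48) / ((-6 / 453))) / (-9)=3775/864 = 4.37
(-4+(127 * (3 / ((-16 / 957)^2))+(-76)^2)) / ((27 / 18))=116805367/128 = 912541.93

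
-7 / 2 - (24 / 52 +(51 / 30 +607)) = -39823/65 = -612.66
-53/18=-2.94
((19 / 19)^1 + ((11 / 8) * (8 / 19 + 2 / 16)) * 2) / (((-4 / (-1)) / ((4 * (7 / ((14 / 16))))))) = 1521/76 = 20.01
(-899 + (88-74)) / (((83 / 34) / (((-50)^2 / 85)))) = -885000/83 = -10662.65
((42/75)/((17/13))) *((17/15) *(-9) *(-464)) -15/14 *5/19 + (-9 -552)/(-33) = 67945379/33250 = 2043.47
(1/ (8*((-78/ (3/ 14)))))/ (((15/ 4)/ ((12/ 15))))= -1/13650 = 0.00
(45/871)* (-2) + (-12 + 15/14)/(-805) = -881037/9816170 = -0.09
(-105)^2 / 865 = 2205/173 = 12.75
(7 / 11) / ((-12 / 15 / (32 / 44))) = -70/121 = -0.58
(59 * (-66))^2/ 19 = 15163236/19 = 798065.05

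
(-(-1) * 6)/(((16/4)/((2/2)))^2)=3/8 = 0.38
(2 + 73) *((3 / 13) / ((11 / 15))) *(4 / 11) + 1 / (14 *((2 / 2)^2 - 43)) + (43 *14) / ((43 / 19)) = 253966211/924924 = 274.58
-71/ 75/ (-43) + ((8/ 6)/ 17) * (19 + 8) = 117307/54825 = 2.14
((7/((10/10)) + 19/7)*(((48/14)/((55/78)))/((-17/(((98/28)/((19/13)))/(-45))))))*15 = 16224/7315 = 2.22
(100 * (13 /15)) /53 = 260/159 = 1.64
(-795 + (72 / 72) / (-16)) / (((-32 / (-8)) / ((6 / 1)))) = -38163/32 = -1192.59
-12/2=-6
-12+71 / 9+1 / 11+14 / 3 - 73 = -7163/99 = -72.35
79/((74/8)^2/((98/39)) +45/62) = 3840032/1690401 = 2.27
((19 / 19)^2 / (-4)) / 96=-1/384 = 0.00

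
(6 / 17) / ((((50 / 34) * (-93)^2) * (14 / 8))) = 8/504525 = 0.00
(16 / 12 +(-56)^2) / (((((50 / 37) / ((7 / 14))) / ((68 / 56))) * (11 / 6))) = 1480037/1925 = 768.85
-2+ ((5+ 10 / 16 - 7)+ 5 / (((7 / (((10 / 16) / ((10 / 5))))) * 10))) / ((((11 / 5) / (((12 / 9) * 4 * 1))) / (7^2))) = -3579/22 = -162.68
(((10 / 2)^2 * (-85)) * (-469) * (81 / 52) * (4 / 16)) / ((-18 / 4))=-8969625/104 = -86246.39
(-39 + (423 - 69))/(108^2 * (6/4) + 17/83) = 747/41491 = 0.02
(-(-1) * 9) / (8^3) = 9/512 = 0.02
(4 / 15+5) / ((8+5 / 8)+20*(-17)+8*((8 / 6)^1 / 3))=-1896/118015 = -0.02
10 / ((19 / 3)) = 30/19 = 1.58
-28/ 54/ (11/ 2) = -0.09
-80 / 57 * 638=-51040/57 = -895.44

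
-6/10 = -3/5 = -0.60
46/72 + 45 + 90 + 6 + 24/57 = 97169/684 = 142.06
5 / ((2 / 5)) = 12.50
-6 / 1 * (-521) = 3126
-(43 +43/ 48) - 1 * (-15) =-1387/48 = -28.90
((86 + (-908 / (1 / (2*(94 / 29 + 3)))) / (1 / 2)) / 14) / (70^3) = -327449/69629000 = 0.00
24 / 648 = 1/27 = 0.04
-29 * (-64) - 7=1849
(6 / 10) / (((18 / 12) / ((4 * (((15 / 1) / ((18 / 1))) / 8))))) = 1/6 = 0.17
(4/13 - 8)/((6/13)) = -50/3 = -16.67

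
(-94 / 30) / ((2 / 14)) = -329/15 = -21.93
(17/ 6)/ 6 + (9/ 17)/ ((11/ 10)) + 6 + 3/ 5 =254251/33660 = 7.55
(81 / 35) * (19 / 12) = 513/140 = 3.66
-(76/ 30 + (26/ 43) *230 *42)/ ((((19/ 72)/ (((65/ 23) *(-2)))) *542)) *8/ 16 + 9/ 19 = 590381475/5092361 = 115.93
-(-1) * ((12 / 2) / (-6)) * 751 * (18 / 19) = -13518/19 = -711.47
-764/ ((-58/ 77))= 29414/29 = 1014.28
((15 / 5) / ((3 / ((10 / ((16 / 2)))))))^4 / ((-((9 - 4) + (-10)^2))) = -125/5376 = -0.02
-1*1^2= -1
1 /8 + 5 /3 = 1.79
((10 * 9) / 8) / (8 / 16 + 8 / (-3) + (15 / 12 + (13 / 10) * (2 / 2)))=675/23 = 29.35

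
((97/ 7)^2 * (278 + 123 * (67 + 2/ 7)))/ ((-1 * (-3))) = 563401511/1029 = 547523.33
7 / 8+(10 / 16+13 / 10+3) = 5.80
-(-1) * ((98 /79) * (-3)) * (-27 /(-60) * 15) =-3969/158 = -25.12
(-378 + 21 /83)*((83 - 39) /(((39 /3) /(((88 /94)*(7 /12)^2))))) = -61963979/152139 = -407.29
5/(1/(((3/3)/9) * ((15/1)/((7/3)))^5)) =102515625/16807 = 6099.58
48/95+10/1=998/95 = 10.51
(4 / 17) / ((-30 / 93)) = -62/85 = -0.73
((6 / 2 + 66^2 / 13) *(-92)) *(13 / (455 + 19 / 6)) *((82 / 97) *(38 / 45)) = -167989792/266653 = -629.99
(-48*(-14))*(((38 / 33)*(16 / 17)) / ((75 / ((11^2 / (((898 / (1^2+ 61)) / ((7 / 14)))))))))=23220736/572475 = 40.56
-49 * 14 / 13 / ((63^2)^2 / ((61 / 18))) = -61/5373459 = 0.00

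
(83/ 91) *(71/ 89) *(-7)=-5893/1157 = -5.09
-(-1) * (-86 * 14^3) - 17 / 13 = -235985.31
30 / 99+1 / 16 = 193/528 = 0.37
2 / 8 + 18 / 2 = 37/4 = 9.25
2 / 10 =1/5 = 0.20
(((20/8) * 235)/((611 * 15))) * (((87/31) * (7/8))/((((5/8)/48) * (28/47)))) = 8178/403 = 20.29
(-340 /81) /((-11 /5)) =1700/891 = 1.91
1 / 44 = 0.02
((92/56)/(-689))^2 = 529/93045316 = 0.00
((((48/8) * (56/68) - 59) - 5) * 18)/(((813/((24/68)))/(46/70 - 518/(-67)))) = -710988624/183658055 = -3.87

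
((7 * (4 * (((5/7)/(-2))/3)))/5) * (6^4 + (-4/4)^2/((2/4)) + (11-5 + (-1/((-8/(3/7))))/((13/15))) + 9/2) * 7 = -952633/156 = -6106.62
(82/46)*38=1558/23 = 67.74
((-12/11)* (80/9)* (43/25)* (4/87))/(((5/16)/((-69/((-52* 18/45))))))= -506368/62205 = -8.14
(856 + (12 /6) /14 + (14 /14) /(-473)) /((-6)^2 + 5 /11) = 2834682/120701 = 23.49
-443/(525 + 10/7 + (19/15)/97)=-4511955/5361808 = -0.84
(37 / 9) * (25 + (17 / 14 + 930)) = 495319/126 = 3931.10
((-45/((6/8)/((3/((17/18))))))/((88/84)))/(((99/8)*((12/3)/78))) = -589680/2057 = -286.67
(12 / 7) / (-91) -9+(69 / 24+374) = 1874595/5096 = 367.86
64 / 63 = 1.02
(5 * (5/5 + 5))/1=30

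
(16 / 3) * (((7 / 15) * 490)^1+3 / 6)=11000/9 = 1222.22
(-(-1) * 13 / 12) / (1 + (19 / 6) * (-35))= -13/1318 = -0.01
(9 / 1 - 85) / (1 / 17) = -1292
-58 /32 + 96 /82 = -421/656 = -0.64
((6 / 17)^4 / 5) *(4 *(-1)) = -5184/417605 = -0.01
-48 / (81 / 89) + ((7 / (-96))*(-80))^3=31483/216 = 145.75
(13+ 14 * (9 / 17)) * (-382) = -132554/17 = -7797.29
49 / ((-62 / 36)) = -882/31 = -28.45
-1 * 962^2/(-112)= 231361/28 = 8262.89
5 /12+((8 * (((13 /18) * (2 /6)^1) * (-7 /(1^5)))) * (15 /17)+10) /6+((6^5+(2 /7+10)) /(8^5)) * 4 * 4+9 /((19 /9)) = 127615661/15628032 = 8.17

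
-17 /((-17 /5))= 5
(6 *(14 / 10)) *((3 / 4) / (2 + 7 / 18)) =567/215 = 2.64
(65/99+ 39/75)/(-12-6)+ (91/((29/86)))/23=173352998/14857425 = 11.67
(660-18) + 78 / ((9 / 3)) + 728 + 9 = 1405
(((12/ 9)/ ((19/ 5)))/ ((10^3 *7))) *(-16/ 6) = -4/29925 = 0.00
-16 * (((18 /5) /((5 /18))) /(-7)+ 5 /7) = 3184/175 = 18.19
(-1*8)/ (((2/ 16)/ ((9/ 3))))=-192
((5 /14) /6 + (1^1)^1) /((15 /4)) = 89/315 = 0.28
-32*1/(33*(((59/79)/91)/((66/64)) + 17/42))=-65728/27975 = -2.35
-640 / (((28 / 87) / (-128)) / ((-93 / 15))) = -11046912/7 = -1578130.29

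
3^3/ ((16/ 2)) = 27/8 = 3.38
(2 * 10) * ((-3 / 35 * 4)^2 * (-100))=-11520/49 = -235.10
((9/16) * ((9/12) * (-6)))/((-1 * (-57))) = -27/608 = -0.04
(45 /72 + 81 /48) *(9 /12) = 111/64 = 1.73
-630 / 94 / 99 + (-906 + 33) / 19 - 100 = -1434306/9823 = -146.02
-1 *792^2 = -627264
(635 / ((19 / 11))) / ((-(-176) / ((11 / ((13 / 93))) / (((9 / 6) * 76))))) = 216535/150176 = 1.44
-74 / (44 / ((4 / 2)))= -37/11 = -3.36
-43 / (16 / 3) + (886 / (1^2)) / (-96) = -17.29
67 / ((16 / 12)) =201/4 = 50.25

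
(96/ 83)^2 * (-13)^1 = -119808/6889 = -17.39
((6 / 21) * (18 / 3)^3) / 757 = 432/5299 = 0.08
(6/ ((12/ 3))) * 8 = 12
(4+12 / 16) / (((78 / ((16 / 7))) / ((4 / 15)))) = 152/4095 = 0.04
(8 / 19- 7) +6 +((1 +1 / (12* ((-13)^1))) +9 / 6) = 5675/2964 = 1.91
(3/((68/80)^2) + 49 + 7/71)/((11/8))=8741232/225709 = 38.73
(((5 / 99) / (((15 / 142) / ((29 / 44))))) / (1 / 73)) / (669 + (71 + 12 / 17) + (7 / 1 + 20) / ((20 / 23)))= 25552190/857250999 = 0.03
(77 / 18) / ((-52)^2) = 77/48672 = 0.00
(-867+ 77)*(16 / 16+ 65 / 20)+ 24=-6667/2 = -3333.50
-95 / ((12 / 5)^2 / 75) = -59375/48 = -1236.98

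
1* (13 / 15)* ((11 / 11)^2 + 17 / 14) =403/210 = 1.92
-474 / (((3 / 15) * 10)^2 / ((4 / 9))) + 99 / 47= -7129/141 = -50.56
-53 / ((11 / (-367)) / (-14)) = -272314/11 = -24755.82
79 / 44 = 1.80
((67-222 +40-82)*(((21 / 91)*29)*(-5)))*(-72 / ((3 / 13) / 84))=-172761120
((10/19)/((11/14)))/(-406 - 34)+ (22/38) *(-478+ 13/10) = -3172456/11495 = -275.99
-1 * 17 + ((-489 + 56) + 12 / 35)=-15738/35 = -449.66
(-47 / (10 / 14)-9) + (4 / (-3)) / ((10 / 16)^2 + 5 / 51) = -123658/1595 = -77.53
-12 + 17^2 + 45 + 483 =805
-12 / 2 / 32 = -3/16 = -0.19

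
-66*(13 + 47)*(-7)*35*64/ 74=31046400/37 = 839091.89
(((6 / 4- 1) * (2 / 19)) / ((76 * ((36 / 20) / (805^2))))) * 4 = 3240125/3249 = 997.27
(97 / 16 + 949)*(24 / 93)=246.47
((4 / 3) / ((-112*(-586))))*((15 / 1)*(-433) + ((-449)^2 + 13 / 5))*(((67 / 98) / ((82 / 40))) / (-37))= -21787127/609827932 = -0.04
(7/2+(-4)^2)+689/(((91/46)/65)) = 317213/14 = 22658.07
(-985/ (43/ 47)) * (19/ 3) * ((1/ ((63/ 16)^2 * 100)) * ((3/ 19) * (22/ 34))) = -6518336/14506695 = -0.45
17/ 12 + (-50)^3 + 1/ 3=-124998.25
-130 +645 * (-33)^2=702275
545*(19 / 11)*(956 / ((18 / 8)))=39597520/99 = 399974.95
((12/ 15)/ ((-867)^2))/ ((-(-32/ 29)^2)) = -841/962161920 = 0.00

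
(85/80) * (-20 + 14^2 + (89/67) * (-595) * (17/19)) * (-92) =264389117/5092 = 51922.45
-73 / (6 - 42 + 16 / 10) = 365/172 = 2.12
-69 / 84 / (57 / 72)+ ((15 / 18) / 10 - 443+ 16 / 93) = -21956569/49476 = -443.78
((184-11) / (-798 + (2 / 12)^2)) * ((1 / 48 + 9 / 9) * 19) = -483189/114908 = -4.21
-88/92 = -22/23 = -0.96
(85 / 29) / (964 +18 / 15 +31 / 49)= 20825/6862241 = 0.00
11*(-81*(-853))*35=26600805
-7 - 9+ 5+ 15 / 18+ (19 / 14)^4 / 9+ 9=-273047/345744 = -0.79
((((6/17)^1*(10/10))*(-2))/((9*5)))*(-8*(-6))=-64/85 = -0.75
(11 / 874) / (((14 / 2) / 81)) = 891/6118 = 0.15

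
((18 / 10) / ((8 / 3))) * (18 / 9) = 27/20 = 1.35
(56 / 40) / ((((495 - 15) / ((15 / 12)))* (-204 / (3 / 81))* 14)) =-1/21150720 = 0.00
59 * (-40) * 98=-231280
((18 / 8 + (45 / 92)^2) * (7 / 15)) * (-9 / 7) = -63207/42320 = -1.49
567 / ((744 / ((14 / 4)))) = 1323/496 = 2.67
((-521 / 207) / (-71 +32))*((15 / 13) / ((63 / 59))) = 153695/2203929 = 0.07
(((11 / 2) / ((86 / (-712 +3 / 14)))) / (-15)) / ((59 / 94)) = 1030381/213108 = 4.84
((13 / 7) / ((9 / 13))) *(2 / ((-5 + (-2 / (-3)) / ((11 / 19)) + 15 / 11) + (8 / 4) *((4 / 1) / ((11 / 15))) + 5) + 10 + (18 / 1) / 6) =984425/27909 = 35.27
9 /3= 3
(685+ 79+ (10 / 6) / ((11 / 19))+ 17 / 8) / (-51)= -203017/13464 = -15.08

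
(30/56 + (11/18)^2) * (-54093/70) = -18589961/26460 = -702.57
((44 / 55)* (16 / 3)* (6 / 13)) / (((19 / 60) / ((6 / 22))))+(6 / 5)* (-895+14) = -1055.50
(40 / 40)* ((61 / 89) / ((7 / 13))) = 793/623 = 1.27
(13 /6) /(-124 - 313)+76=199259/2622 = 76.00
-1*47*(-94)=4418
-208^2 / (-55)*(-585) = -5061888/11 = -460171.64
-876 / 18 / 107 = -146/321 = -0.45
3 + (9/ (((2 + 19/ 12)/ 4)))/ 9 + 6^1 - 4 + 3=392/43 = 9.12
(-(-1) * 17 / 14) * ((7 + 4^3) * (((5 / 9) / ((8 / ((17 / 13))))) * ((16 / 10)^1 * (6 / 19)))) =20519/5187 = 3.96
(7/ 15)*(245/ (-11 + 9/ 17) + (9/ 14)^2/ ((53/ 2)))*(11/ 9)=-59451128/4457565 = -13.34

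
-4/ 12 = -1/3 = -0.33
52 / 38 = 1.37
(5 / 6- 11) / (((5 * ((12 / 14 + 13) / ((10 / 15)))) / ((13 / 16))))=-5551/69840 = -0.08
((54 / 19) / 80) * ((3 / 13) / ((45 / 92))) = 207/12350 = 0.02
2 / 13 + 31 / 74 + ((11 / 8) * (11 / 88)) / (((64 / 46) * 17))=9713501/16746496 = 0.58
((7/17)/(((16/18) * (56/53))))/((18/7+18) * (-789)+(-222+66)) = -1113/41600768 = 0.00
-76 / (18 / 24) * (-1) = 101.33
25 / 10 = 5/2 = 2.50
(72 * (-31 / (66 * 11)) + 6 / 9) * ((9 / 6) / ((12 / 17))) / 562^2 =-7429/458605488 = 0.00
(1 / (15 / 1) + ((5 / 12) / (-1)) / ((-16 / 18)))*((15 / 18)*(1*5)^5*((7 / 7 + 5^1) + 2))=803125/72 = 11154.51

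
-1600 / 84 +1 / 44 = -17579/924 = -19.02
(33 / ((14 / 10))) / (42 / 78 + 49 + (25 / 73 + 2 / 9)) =1409265/2995517 = 0.47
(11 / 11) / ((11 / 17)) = 1.55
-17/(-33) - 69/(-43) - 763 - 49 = -809.88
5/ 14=0.36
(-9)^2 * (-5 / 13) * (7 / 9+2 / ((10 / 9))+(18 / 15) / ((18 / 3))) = -1125/13 = -86.54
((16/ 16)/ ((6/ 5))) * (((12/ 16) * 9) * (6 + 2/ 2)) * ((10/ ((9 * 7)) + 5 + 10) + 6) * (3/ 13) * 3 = 59985/104 = 576.78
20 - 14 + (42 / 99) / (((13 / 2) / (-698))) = -16970/429 = -39.56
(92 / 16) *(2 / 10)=23/20 = 1.15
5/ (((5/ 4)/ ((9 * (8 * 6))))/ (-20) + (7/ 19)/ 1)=131328/9673 = 13.58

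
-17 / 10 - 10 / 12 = -2.53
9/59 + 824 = 48625/59 = 824.15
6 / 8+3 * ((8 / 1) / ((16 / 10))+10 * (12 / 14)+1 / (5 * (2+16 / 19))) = 52511/1260 = 41.68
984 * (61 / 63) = 20008/21 = 952.76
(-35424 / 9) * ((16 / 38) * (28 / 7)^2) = -503808/19 = -26516.21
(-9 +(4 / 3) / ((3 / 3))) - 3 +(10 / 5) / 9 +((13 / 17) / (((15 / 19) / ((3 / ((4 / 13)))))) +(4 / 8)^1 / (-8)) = -13009/12240 = -1.06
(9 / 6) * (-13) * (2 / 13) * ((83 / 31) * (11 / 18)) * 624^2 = -1911291.87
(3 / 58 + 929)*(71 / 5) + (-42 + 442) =788367/58 = 13592.53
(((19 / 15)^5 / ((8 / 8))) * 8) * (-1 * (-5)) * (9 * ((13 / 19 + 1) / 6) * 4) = 1318.01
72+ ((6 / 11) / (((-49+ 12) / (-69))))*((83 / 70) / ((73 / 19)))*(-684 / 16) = 58.58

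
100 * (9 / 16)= 225/4 = 56.25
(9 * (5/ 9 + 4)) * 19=779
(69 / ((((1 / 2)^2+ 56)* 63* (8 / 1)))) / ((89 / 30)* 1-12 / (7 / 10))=-23/133965 = 0.00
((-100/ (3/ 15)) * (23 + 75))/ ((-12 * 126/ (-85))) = -74375/27 = -2754.63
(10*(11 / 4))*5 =275/2 = 137.50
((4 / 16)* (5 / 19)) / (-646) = -5/49096 = 0.00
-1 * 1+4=3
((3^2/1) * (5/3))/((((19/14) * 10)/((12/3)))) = 84/19 = 4.42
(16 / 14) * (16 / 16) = 1.14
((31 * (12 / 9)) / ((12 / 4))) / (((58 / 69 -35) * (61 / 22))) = -62744/431331 = -0.15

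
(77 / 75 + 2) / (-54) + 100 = 404773/4050 = 99.94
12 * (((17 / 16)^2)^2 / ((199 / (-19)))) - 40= -41.46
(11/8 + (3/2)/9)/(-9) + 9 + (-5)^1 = 827/216 = 3.83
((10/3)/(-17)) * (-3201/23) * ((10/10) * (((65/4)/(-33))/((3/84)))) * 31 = -13681850/1173 = -11663.98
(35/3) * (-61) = -2135/3 = -711.67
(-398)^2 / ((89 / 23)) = 40935.87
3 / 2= 1.50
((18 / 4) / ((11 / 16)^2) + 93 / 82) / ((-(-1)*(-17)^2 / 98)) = 5180133/1433729 = 3.61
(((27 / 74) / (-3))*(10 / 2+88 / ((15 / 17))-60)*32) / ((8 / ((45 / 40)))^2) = -163053/47360 = -3.44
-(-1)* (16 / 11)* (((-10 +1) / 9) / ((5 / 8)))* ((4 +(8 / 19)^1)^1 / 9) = -3584/3135 = -1.14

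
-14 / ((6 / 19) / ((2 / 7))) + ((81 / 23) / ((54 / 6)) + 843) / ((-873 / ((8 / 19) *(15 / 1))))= -2386702/127167 = -18.77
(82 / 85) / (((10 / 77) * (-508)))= -3157/215900 = -0.01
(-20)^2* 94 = 37600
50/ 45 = 10/9 = 1.11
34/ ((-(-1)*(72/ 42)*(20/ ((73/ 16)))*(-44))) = -0.10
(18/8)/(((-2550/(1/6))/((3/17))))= -3/115600 = 0.00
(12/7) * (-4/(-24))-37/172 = 85/1204 = 0.07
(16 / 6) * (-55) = -440/3 = -146.67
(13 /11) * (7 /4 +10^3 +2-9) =51727/44 = 1175.61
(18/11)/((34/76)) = 684/187 = 3.66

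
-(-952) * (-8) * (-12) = 91392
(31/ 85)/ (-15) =-31/1275 = -0.02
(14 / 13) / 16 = 7/104 = 0.07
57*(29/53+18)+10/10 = 56084/53 = 1058.19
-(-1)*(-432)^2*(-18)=-3359232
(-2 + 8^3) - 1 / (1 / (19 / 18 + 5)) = 9071/18 = 503.94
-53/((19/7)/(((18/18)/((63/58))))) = -3074/171 = -17.98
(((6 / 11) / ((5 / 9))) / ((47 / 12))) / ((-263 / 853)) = -0.81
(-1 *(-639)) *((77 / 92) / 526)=49203/48392 = 1.02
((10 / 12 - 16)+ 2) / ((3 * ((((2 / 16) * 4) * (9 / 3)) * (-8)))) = 79/216 = 0.37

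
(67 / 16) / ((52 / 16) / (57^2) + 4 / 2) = 217683/104020 = 2.09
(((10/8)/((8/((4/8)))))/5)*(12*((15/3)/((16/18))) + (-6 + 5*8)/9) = 1283/1152 = 1.11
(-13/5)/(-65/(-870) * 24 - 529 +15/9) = 1131/228610 = 0.00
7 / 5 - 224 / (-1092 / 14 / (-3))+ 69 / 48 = -6009/1040 = -5.78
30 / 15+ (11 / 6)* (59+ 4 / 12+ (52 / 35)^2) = 1265941/11025 = 114.82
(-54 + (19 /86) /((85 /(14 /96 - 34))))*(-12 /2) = 3795679/11696 = 324.53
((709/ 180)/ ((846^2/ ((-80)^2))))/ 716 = 14180/288254619 = 0.00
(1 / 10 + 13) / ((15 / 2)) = 1.75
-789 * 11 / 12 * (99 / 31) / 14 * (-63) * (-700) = -451091025/62 = -7275661.69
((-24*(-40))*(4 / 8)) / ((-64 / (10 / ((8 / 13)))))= -975/8 = -121.88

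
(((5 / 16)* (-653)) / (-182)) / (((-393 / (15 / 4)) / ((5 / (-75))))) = 3265/4577664 = 0.00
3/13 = 0.23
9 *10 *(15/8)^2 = 10125/32 = 316.41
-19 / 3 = -6.33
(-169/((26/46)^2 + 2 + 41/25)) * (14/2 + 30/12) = -171925/424 = -405.48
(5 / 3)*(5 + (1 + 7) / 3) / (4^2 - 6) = 23/18 = 1.28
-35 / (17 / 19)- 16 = -55.12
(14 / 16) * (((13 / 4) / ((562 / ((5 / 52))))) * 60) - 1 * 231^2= -959643699/17984 = -53360.97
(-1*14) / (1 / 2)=-28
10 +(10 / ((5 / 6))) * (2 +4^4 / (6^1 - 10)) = -734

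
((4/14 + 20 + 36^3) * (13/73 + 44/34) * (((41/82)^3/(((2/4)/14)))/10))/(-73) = -298471509/905930 = -329.46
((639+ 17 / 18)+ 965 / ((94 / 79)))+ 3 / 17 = 10435087/7191 = 1451.13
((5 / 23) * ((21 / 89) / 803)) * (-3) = -315/1643741 = 0.00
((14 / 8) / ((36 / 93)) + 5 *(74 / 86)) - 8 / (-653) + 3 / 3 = 13256087/1347792 = 9.84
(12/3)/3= 1.33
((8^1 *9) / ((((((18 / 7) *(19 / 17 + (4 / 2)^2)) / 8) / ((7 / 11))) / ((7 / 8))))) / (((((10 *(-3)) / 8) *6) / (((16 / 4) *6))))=-373184/14355 = -26.00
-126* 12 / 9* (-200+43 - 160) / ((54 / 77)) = 683452/9 = 75939.11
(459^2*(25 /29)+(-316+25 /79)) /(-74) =-207685872/84767 = -2450.08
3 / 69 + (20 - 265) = -5634/23 = -244.96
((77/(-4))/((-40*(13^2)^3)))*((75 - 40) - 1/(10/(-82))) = 2079/482680900 = 0.00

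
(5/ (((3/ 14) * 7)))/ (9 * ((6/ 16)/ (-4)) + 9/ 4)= 64/27 = 2.37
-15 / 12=-1.25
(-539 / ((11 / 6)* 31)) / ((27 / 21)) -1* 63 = -6545/93 = -70.38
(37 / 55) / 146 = 37/8030 = 0.00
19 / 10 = 1.90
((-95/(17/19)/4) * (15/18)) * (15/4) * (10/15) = -55.30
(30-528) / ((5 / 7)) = -3486/5 = -697.20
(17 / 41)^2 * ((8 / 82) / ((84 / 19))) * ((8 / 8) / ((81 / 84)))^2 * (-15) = -3074960/50243409 = -0.06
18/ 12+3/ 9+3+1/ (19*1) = 4.89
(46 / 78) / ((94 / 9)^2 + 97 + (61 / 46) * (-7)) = 28566/9532783 = 0.00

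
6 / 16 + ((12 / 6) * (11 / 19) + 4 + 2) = 1145/152 = 7.53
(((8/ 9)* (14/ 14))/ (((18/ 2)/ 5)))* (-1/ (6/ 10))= -0.82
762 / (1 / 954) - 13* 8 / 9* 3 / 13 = 2180836/3 = 726945.33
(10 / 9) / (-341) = -10/3069 = 0.00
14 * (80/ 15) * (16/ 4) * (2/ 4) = 448/3 = 149.33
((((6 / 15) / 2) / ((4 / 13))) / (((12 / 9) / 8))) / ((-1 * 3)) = -13/10 = -1.30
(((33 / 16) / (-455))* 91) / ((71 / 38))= -627/2840 = -0.22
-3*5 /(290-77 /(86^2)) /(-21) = 36980/15013341 = 0.00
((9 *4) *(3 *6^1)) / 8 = 81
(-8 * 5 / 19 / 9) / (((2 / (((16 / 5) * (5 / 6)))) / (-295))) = 47200/513 = 92.01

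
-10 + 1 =-9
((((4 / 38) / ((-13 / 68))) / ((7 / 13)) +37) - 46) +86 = 10105/133 = 75.98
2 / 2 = 1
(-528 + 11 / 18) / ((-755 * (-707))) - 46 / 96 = -36907109/76865040 = -0.48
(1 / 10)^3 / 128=1/128000 = 0.00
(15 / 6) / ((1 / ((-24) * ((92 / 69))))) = -80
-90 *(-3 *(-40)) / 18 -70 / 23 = -13870/23 = -603.04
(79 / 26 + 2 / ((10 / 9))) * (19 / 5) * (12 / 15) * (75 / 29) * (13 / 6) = 11951/145 = 82.42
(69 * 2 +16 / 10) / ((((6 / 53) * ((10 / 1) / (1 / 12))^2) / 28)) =129479/54000 = 2.40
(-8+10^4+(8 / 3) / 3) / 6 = 44968/27 = 1665.48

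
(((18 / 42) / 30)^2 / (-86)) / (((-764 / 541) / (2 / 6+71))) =57887/482924400 = 0.00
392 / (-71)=-392/71 = -5.52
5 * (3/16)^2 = 45/256 = 0.18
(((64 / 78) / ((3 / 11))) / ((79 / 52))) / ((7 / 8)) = 11264/4977 = 2.26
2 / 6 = 1/3 = 0.33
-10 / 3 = -3.33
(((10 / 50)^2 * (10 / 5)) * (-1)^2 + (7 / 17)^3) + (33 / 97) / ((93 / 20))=82353307/369334775 = 0.22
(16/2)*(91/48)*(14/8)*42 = 4459/4 = 1114.75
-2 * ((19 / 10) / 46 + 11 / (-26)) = 2283/2990 = 0.76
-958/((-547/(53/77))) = 50774/42119 = 1.21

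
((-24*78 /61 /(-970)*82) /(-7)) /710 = -38376/73518725 = 0.00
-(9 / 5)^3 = -729/125 = -5.83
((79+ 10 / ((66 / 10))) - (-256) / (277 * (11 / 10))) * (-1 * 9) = -2231007/3047 = -732.20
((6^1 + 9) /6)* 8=20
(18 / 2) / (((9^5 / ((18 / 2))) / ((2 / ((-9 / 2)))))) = -4/6561 = 0.00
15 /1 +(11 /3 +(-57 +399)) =360.67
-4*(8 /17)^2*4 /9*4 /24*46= -23552/7803 = -3.02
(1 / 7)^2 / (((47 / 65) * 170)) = 13/78302 = 0.00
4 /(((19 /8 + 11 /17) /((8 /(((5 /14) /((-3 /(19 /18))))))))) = -1096704/13015 = -84.26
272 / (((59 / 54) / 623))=9150624/59 = 155095.32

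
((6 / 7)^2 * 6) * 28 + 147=1893/7 = 270.43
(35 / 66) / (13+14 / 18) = 105/2728 = 0.04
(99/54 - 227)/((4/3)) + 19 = -1199/8 = -149.88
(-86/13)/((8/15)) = -645/52 = -12.40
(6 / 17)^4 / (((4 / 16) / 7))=36288/83521 = 0.43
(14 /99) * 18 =28/11 = 2.55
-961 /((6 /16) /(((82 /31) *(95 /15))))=-386384/9 = -42931.56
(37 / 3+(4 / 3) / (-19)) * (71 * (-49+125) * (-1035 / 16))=-17122005/4 = -4280501.25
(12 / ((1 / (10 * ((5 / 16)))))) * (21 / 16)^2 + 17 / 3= 70.27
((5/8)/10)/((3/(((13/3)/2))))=13/288 = 0.05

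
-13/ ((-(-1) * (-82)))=13/82 = 0.16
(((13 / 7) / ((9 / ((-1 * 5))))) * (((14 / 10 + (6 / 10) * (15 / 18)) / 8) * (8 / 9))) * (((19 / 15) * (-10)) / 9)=4693/15309 = 0.31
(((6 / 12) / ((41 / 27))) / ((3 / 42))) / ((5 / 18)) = 3402/205 = 16.60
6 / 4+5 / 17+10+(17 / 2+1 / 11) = 3812/187 = 20.39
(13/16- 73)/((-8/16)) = 1155/8 = 144.38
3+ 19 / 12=55/12 = 4.58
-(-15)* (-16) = -240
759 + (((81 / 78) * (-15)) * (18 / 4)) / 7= 272631/364 = 748.99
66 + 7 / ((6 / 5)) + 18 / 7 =3125/42 = 74.40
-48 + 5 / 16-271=-5099/16 = -318.69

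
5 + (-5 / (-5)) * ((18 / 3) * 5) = 35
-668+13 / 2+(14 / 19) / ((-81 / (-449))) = -2023525/3078 = -657.42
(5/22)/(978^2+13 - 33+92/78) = 195/820647124 = 0.00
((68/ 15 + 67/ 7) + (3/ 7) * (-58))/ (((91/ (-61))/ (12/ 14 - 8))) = -688690/13377 = -51.48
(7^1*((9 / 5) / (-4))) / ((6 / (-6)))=63/20 = 3.15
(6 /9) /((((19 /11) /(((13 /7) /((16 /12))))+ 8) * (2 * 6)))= 143/23784 = 0.01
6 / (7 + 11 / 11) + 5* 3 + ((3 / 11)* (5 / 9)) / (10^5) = 10395001/660000 = 15.75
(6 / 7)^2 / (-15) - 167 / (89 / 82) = -3356098/21805 = -153.91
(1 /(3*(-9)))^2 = 1/729 = 0.00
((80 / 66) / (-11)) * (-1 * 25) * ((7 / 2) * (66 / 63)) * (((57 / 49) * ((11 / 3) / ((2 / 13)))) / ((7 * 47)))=123500/145089 = 0.85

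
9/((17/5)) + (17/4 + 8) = 1013/68 = 14.90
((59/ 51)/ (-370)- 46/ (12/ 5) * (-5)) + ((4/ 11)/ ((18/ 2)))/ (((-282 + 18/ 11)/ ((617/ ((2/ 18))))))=230428141/2424795 = 95.03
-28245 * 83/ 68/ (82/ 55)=-128938425/5576 = -23123.82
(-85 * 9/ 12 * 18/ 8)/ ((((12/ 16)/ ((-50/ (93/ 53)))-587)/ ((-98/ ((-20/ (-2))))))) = -2.39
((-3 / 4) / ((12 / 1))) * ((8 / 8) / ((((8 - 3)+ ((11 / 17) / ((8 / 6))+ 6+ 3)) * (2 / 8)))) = -17/985 = -0.02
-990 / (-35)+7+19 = 380/7 = 54.29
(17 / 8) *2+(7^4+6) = 9645/4 = 2411.25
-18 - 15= -33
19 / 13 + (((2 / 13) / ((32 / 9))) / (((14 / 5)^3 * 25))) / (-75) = 4170877/2853760 = 1.46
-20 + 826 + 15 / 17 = 13717/17 = 806.88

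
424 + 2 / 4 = 849/2 = 424.50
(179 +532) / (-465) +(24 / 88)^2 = -27282/18755 = -1.45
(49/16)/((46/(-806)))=-19747/368 = -53.66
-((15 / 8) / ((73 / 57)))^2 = -731025/341056 = -2.14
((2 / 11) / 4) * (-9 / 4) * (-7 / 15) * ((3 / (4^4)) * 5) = 63/22528 = 0.00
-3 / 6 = -1/2 = -0.50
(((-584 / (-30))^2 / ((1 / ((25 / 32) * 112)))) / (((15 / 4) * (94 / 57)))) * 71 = 805147952/2115 = 380684.61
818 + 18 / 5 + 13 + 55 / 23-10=95104/115 = 826.99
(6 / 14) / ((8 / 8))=3/7 = 0.43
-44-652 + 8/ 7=-4864/7 = -694.86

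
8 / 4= 2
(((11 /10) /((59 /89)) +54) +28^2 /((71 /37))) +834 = 54382549/41890 = 1298.22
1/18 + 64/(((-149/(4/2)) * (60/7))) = -599/13410 = -0.04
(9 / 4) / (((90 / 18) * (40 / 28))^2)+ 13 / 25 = 0.56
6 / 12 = 1/2 = 0.50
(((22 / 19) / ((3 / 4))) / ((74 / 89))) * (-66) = -86152/703 = -122.55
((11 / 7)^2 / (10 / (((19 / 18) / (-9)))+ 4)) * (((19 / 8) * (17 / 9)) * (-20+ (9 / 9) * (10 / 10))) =14108963/5447232 = 2.59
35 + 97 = 132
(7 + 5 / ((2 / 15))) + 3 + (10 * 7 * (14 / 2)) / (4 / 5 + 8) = 1135/11 = 103.18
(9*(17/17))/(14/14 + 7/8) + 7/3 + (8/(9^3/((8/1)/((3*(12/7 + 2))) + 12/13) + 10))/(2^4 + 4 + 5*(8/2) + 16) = 21775139/3052455 = 7.13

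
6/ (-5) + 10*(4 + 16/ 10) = 274/5 = 54.80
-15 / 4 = -3.75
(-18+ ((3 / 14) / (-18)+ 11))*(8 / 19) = -62/21 = -2.95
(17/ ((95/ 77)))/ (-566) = -1309/53770 = -0.02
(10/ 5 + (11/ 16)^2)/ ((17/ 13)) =8229/4352 = 1.89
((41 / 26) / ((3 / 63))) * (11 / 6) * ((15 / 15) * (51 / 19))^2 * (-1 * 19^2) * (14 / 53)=-57479499/1378 = -41712.26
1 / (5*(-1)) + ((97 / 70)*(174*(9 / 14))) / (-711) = -16181/38710 = -0.42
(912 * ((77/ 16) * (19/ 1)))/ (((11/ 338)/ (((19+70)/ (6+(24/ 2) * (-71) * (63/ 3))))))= -38008607/2981 = -12750.29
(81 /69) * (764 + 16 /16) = 20655/23 = 898.04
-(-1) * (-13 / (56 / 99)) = -1287/56 = -22.98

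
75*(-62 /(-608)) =2325/304 = 7.65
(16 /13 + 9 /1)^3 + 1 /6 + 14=14302567/13182 = 1085.01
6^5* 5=38880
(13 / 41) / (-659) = -13/27019 = 0.00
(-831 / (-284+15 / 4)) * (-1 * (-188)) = 624912/1121 = 557.46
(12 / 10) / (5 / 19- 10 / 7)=-798/775 = -1.03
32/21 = 1.52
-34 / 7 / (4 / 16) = -136/7 = -19.43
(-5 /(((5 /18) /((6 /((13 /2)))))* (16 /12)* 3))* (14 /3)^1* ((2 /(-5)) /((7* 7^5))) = 72/1092455 = 0.00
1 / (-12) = -1/12 = -0.08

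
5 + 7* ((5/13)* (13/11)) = 90/11 = 8.18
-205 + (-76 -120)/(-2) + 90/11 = -1087/11 = -98.82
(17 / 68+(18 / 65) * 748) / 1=53921/260 = 207.39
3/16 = 0.19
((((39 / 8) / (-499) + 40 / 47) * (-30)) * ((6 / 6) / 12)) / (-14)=789235/5253472 = 0.15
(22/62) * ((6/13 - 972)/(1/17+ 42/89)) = -649.55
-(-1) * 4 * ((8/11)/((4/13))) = 9.45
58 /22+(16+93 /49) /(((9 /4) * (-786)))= 5006783/1906443 = 2.63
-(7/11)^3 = -0.26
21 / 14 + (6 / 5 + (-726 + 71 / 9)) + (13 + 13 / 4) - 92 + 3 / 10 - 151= -33907/36 = -941.86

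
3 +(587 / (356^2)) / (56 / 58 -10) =99597473/33204832 = 3.00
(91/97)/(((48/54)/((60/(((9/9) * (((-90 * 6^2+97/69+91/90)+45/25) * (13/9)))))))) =-8802675/649712887 = -0.01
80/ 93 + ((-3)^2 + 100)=10217/93 = 109.86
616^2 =379456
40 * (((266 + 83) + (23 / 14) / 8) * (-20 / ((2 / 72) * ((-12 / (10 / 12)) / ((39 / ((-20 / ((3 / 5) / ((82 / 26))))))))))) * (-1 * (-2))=-297439155/574 = -518186.68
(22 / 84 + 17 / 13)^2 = 734449/298116 = 2.46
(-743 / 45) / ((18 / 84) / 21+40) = -72814/176445 = -0.41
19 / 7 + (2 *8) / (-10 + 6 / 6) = 59/63 = 0.94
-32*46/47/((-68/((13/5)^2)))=62192/19975 = 3.11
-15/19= -0.79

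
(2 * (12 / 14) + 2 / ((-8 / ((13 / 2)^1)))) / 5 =1/56 = 0.02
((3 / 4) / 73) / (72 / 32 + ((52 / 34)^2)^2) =250563/188310289 = 0.00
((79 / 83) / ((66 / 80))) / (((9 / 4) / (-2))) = -25280/24651 = -1.03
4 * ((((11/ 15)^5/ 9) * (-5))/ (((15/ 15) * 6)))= -322102/4100625 = -0.08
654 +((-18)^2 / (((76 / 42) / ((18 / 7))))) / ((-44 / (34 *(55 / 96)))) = 450.17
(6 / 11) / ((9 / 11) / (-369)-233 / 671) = -7503/4807 = -1.56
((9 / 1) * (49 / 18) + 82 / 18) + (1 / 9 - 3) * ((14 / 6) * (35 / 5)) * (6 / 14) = 53/6 = 8.83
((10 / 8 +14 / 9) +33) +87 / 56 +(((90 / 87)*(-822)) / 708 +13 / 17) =541282355/14659848 = 36.92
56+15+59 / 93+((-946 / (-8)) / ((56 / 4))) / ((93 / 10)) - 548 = -412697/868 = -475.46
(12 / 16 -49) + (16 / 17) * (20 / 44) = -35771/748 = -47.82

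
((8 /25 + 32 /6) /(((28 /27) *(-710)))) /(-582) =159/12052250 = 0.00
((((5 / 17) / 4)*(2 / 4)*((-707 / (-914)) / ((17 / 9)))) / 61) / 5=6363/128903248 = 0.00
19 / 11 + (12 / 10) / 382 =1.73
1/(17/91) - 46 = -691/17 = -40.65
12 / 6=2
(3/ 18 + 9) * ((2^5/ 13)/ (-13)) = -880/507 = -1.74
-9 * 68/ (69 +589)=-306/329 = -0.93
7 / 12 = 0.58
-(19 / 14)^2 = -361/196 = -1.84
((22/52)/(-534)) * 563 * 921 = -1901251/4628 = -410.81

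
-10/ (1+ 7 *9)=-5/32 = -0.16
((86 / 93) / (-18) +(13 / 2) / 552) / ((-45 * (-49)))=-12197/679175280 = 0.00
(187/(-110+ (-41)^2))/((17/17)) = 187/1571 = 0.12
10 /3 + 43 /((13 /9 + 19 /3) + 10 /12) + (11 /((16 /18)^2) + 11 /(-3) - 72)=-1589717/29760 = -53.42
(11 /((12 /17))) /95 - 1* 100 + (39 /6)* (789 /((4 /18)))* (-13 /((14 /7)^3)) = -342930169/9120 = -37601.99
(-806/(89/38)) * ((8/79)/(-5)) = 245024/35155 = 6.97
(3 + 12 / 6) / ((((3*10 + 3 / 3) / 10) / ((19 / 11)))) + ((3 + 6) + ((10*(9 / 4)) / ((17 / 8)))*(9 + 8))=65399/341 = 191.79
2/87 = 0.02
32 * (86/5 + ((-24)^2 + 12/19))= 1805248/95 = 19002.61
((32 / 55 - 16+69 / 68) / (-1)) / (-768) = -0.02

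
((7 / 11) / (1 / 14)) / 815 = 98/8965 = 0.01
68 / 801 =0.08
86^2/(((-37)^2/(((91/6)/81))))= 336518/332667 = 1.01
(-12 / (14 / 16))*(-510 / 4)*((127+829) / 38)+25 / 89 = 520717405/11837 = 43990.66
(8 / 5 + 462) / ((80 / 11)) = 12749/200 = 63.74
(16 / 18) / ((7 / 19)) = 152/63 = 2.41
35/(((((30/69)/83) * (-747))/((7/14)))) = -161/36 = -4.47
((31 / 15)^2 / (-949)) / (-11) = 961/2348775 = 0.00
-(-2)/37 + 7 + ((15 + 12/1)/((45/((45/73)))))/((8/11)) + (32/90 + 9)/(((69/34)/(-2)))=-111196459/67092840 = -1.66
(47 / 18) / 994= 47/17892 = 0.00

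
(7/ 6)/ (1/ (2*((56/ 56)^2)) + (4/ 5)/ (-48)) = 70/29 = 2.41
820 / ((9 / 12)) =3280/3 = 1093.33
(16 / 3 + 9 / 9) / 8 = 19/24 = 0.79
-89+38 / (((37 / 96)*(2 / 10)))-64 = 12579/37 = 339.97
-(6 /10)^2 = -9/25 = -0.36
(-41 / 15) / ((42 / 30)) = -41/21 = -1.95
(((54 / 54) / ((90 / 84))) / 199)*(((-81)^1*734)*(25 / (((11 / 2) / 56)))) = -155373120/2189 = -70979.04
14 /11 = 1.27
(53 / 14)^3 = 148877/2744 = 54.26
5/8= 0.62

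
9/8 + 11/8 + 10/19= 115/38 = 3.03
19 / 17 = 1.12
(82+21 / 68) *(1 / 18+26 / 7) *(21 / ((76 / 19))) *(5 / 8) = 1018.14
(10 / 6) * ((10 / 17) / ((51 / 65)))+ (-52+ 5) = -118997/2601 = -45.75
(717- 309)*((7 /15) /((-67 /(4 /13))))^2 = 106624/56898075 = 0.00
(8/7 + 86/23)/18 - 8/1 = -3733/483 = -7.73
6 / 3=2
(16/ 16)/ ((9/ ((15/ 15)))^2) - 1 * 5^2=-2024/81 = -24.99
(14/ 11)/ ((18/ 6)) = 14/33 = 0.42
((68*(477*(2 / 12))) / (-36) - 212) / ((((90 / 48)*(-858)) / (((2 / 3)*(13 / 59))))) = 8692/262845 = 0.03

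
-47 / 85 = -0.55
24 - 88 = -64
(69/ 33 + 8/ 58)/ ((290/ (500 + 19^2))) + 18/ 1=24.62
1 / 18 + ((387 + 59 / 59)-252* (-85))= 392545/18 = 21808.06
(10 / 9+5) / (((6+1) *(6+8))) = 55/882 = 0.06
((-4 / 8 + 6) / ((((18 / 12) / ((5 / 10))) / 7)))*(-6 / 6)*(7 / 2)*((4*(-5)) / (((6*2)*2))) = 2695/72 = 37.43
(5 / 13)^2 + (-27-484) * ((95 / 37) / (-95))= 87284/6253 = 13.96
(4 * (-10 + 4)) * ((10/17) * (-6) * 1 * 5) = 7200/17 = 423.53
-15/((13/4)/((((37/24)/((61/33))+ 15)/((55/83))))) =-110.28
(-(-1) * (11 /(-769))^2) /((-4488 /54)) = -99/40212548 = 0.00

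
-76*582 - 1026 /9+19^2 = -43985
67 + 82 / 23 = 70.57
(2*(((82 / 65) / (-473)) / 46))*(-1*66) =492/64285 = 0.01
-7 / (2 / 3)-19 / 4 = -61/4 = -15.25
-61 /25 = -2.44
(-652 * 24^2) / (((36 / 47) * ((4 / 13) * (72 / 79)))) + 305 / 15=-15735511/9 = -1748390.11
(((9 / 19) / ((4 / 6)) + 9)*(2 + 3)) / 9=205/38 = 5.39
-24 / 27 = -8/9 = -0.89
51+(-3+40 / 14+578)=4402/7 = 628.86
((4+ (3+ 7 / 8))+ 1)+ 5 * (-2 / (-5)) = 87/8 = 10.88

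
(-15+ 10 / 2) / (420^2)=-1/17640 = 0.00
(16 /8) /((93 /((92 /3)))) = 184/279 = 0.66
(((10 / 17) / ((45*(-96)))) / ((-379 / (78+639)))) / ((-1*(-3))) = 239/2783376 = 0.00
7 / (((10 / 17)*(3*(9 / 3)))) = 119/90 = 1.32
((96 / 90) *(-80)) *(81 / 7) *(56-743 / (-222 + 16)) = -42436224/721 = -58857.45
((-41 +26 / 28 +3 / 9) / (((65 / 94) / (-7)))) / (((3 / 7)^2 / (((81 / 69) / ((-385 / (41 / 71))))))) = -22513141/5837975 = -3.86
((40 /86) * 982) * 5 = 98200/43 = 2283.72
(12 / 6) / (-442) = -1/221 = 0.00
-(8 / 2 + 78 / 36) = -37/6 = -6.17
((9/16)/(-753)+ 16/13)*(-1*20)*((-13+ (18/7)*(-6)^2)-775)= 390760445/22841 = 17107.85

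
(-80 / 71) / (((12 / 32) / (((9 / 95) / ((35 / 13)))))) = -0.11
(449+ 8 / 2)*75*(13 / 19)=441675/19 = 23246.05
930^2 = 864900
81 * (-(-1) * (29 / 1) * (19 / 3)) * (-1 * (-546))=8122842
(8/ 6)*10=40/3 = 13.33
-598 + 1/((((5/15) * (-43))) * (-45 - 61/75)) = -88353079/147748 = -598.00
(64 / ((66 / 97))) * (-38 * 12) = -471808/11 = -42891.64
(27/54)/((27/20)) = 10/27 = 0.37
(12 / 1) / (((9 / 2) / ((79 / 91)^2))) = 49928/24843 = 2.01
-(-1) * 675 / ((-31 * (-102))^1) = 225/1054 = 0.21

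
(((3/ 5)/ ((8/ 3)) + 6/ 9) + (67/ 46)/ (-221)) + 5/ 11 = 8988271/6709560 = 1.34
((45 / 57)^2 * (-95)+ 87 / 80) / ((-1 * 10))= 88347/15200 = 5.81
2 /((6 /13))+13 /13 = 16/3 = 5.33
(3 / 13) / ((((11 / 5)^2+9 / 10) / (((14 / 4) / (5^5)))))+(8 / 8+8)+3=799503/66625 = 12.00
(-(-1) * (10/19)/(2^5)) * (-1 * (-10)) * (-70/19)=-875/1444 = -0.61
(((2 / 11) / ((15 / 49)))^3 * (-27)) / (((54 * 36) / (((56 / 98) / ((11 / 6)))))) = -134456/148240125 = 0.00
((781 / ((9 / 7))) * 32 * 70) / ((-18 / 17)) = -104091680/81 = -1285082.47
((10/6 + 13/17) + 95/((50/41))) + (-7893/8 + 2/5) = -1848023/2040 = -905.89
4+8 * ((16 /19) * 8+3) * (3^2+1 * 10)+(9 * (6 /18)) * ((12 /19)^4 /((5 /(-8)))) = 966484156/651605 = 1483.24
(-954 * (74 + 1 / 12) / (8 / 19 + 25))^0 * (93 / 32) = 93/32 = 2.91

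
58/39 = 1.49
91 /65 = 7/5 = 1.40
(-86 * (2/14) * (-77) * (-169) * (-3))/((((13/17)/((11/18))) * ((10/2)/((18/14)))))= 3449589/35 = 98559.69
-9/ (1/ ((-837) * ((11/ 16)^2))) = 911493/256 = 3560.52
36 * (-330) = -11880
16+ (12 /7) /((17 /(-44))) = 1376/119 = 11.56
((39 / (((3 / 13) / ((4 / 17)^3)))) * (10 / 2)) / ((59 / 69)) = 3731520/289867 = 12.87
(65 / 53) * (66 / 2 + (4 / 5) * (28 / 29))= 63661/1537 = 41.42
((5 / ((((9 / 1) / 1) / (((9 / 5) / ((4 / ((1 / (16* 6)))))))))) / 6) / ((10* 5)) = 1/115200 = 0.00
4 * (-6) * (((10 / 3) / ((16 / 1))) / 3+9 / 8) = -86/3 = -28.67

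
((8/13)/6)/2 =2/39 = 0.05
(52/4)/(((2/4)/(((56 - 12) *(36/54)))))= 2288/3 = 762.67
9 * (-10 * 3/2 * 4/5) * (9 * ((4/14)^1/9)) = -216/7 = -30.86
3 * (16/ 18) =8/3 = 2.67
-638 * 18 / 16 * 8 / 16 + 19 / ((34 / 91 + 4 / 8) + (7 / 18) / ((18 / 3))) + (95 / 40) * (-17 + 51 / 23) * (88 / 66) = -3709477/9624 = -385.44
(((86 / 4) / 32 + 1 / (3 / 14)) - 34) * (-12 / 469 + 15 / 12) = -12640391/360192 = -35.09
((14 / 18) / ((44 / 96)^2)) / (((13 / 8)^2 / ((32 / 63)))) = 0.71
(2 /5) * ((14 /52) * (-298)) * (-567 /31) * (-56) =-66234672/2015 = -32870.80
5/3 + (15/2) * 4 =95/3 = 31.67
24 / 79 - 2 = -134/79 = -1.70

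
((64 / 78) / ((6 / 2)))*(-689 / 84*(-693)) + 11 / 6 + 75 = 3263/2 = 1631.50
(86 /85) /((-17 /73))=-6278/1445 = -4.34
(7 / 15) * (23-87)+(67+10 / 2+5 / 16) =10187/240 = 42.45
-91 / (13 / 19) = -133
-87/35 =-2.49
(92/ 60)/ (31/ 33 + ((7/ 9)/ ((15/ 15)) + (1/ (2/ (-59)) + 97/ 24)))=-6072/94015 = -0.06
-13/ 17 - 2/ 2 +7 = 89/17 = 5.24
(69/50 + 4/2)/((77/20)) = 338/385 = 0.88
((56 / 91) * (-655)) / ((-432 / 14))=4585/351 = 13.06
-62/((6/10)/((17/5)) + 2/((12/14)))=-1581/64 = -24.70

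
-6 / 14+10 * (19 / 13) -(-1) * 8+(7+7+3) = 3566/91 = 39.19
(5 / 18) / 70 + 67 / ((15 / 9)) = 50657/1260 = 40.20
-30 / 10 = -3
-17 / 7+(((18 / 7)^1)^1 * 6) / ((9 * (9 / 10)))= -11/21 = -0.52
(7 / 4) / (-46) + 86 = 15817/184 = 85.96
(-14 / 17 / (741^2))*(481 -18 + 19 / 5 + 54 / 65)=-8344/11896755 = 0.00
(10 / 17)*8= 80/17 = 4.71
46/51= 0.90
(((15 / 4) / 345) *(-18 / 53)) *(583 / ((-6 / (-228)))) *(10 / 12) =-68.15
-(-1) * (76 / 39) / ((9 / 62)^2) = 292144/3159 = 92.48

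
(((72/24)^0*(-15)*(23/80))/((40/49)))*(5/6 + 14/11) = -156653/14080 = -11.13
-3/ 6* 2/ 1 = -1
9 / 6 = 3/2 = 1.50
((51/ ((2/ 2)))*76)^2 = 15023376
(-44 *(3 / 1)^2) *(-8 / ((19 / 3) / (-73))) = -36515.37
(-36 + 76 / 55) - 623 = -657.62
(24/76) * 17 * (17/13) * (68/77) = 117912/19019 = 6.20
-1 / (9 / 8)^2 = -64/81 = -0.79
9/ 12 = 3/4 = 0.75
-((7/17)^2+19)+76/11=-38976/3179 = -12.26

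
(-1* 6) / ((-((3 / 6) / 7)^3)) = 16464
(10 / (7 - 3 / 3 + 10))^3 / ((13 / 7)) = 875/6656 = 0.13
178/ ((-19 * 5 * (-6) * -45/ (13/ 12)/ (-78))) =15041/25650 = 0.59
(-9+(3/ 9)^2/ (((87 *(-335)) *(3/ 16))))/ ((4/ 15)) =-7082251/209844 = -33.75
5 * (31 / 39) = 155/39 = 3.97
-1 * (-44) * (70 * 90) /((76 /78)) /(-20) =-14224.74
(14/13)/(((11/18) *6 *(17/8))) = 336/2431 = 0.14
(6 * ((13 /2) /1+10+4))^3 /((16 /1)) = 1860867/16 = 116304.19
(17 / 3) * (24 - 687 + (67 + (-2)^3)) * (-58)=595544/3 = 198514.67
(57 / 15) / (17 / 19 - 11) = -361/960 = -0.38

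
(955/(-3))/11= -955/33 = -28.94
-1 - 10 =-11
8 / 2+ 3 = 7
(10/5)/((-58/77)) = -77/29 = -2.66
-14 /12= -7/6 = -1.17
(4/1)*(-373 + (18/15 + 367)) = -96/5 = -19.20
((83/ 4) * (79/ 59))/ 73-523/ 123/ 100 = 8955107/26488050 = 0.34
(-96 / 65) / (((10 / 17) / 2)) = -1632/325 = -5.02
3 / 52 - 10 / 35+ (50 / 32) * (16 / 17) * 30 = 271589/6188 = 43.89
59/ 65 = 0.91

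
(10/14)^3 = 125/343 = 0.36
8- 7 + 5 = 6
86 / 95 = 0.91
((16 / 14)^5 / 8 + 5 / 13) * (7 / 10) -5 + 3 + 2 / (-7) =-576157/312130 = -1.85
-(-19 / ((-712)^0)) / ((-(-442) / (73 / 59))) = 1387/26078 = 0.05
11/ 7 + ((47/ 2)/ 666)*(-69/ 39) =182909/121212 = 1.51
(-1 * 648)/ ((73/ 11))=-7128/73 = -97.64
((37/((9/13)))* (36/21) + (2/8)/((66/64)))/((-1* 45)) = -4244/2079 = -2.04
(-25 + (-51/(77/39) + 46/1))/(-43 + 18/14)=93/803 = 0.12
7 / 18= 0.39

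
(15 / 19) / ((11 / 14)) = 210/209 = 1.00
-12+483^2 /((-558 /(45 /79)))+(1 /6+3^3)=-1638238/7347 = -222.98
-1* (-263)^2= -69169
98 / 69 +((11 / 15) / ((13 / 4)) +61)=280967/4485 = 62.65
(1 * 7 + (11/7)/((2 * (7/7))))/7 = 109/98 = 1.11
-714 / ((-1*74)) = 357/37 = 9.65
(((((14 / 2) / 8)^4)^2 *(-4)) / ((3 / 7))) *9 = -121060821/4194304 = -28.86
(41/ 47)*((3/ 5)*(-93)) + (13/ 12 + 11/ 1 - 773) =-2283053/2820 = -809.59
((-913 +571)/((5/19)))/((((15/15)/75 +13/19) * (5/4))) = -740772/497 = -1490.49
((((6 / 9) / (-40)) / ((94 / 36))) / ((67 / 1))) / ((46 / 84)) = -63/362135 = 0.00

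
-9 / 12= -3/4 = -0.75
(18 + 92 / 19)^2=188356/361 = 521.76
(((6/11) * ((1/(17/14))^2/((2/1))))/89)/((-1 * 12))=-49/282931 = 0.00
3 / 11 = 0.27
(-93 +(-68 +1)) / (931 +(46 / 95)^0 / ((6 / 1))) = -960/5587 = -0.17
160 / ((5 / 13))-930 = -514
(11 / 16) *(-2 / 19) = -11/152 = -0.07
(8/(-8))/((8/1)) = -1/8 = -0.12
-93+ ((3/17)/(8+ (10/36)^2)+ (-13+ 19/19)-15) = -5337708/44489 = -119.98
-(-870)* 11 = 9570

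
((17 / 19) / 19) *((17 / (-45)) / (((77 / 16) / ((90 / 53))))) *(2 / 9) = -18496/13259169 = 0.00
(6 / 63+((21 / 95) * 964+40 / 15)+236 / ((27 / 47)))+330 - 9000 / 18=8199536/17955 = 456.67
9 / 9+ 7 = 8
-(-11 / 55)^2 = -1/25 = -0.04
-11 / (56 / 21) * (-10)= 165/4 = 41.25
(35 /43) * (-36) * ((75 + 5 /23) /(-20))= 108990/989 = 110.20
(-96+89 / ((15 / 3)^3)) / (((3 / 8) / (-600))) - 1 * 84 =761884/5 = 152376.80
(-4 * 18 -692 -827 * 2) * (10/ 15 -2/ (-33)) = -19344/11 = -1758.55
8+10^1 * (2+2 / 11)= 328/11 = 29.82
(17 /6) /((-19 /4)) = -34/57 = -0.60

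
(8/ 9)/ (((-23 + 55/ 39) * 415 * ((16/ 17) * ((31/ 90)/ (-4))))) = 1326/1083233 = 0.00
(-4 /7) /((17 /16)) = -0.54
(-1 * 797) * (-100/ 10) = 7970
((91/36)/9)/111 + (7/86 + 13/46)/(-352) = 292697/195626178 = 0.00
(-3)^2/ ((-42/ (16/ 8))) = -3/7 = -0.43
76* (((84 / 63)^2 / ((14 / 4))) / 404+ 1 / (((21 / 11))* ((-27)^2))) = 0.15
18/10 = 9/5 = 1.80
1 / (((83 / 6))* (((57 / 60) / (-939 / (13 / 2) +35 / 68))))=-3817470/348517 = -10.95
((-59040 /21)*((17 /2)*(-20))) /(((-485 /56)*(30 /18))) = -3211776/97 = -33111.09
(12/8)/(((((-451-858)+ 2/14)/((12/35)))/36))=-0.01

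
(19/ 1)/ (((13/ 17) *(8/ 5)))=1615/104 = 15.53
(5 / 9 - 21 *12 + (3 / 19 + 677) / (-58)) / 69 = -1304810/342171 = -3.81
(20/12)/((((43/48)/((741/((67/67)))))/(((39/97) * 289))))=668144880/4171 = 160188.18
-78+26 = -52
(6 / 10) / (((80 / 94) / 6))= 423/100 = 4.23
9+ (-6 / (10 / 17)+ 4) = 14/5 = 2.80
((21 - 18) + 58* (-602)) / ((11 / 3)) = -104739/11 = -9521.73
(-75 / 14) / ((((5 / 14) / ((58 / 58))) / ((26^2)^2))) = -6854640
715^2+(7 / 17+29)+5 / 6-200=52127635/102 = 511055.25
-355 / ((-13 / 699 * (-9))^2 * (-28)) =19272595/42588 = 452.54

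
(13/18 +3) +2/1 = 103/18 = 5.72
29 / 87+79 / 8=245/24 = 10.21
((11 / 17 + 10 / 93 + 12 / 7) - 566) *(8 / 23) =-49892792/254541 = -196.01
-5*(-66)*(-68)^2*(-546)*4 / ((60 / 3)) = -166630464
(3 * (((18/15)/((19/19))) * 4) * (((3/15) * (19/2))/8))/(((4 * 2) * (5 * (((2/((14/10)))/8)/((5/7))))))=171/500 = 0.34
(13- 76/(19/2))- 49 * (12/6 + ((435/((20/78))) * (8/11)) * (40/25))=-5325339/55 = -96824.35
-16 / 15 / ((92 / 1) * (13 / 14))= -56/4485 = -0.01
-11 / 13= -0.85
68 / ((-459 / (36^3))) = -6912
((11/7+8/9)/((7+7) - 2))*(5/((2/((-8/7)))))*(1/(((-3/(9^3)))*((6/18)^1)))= 20925/49 = 427.04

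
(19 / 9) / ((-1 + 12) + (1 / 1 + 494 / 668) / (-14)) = 12692/65385 = 0.19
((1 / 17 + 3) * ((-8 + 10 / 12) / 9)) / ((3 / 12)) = -4472/459 = -9.74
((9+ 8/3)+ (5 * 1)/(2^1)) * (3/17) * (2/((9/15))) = 25/3 = 8.33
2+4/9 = 22/9 = 2.44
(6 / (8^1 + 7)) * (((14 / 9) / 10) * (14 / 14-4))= -14/75 = -0.19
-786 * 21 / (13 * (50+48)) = -1179/91 = -12.96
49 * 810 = 39690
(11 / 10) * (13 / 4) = 143/40 = 3.58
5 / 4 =1.25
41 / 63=0.65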